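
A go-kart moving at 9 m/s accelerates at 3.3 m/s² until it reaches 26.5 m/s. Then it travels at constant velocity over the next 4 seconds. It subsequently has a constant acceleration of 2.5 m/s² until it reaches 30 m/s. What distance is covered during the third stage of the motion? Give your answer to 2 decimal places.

Phase 1 (accelerating): v₀ = 9.00 m/s, a = 3.3 m/s².
v = v₀ + at → t = (26.5 − 9.00) / 3.3 = 5.30 s
v² = v₀² + 2aΔx → Δx = (26.5² − 9.00²)/(2·3.3) = 94.1 m

Phase 2 (constant speed): v₀ = 26.5 m/s, a = 0 m/s².
v = v₀ + at = 26.5 + (0)(4) = 26.5 m/s
Δx = v₀t + ½at² = 26.5·4 + 0.5·0·4² = 106 m

Phase 3 (accelerating): v₀ = 26.5 m/s, a = 2.5 m/s².
v = v₀ + at → t = (30 − 26.5) / 2.5 = 1.40 s
v² = v₀² + 2aΔx → Δx = (30² − 26.5²)/(2·2.5) = 39.5 m
Distance in phase 3 = 39.5 m

39.55 m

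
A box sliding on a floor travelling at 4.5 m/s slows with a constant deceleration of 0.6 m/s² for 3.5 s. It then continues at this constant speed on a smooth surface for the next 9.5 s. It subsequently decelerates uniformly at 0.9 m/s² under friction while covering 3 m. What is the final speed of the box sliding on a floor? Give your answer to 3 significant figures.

Phase 1 (decelerating): v₀ = 4.50 m/s, a = -0.6 m/s².
v = v₀ + at = 4.50 + (-0.6)(3.5) = 2.40 m/s
Δx = v₀t + ½at² = 4.50·3.5 + 0.5·-0.6·3.5² = 12.1 m

Phase 2 (constant speed): v₀ = 2.40 m/s, a = 0 m/s².
v = v₀ + at = 2.40 + (0)(9.5) = 2.40 m/s
Δx = v₀t + ½at² = 2.40·9.5 + 0.5·0·9.5² = 22.8 m

Phase 3 (decelerating): v₀ = 2.40 m/s, a = -0.9 m/s².
v² = v₀² + 2aΔx = 2.40² + 2·-0.9·3 = 0.360 → v = 0.600 m/s
t = (v − v₀)/a = (0.600 − 2.40)/-0.9 = 2.00 s
Final speed = 0.600 m/s

0.600 m/s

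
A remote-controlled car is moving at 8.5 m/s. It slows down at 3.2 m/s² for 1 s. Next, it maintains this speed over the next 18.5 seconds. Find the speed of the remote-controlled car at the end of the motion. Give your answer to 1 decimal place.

5.3 m/s

Phase 1 (decelerating): v₀ = 8.50 m/s, a = -3.2 m/s².
v = v₀ + at = 8.50 + (-3.2)(1) = 5.30 m/s
Δx = v₀t + ½at² = 8.50·1 + 0.5·-3.2·1² = 6.90 m

Phase 2 (constant speed): v₀ = 5.30 m/s, a = 0 m/s².
v = v₀ + at = 5.30 + (0)(18.5) = 5.30 m/s
Δx = v₀t + ½at² = 5.30·18.5 + 0.5·0·18.5² = 98.0 m
Final speed = 5.30 m/s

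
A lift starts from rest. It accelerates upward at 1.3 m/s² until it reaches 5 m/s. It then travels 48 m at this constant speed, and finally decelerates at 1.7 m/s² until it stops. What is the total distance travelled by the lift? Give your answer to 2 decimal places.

Phase 1 (accelerating): v₀ = 0 m/s, a = 1.3 m/s².
v = v₀ + at → t = (5 − 0) / 1.3 = 3.85 s
v² = v₀² + 2aΔx → Δx = (5² − 0²)/(2·1.3) = 9.62 m

Phase 2 (constant speed): v₀ = 5.00 m/s, a = 0 m/s².
Constant speed: t = d/v = 48/5.00 = 9.60 s

Phase 3 (decelerating): v₀ = 5.00 m/s, a = -1.7 m/s².
v = v₀ + at → t = (0 − 5.00) / -1.7 = 2.94 s
v² = v₀² + 2aΔx → Δx = (0² − 5.00²)/(2·-1.7) = 7.35 m
Total distance = 9.62 + 48.0 + 7.35 = 65.0 m

64.97 m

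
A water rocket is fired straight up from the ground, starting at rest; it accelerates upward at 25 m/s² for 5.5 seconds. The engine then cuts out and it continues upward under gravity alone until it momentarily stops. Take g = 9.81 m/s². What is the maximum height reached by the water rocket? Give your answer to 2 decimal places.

Phase 1 (powered ascent): v₀ = 0 m/s, a = 25 m/s².
v = v₀ + at = 0 + (25)(5.5) = 138 m/s
Δx = v₀t + ½at² = 0·5.5 + 0.5·25·5.5² = 378 m

Phase 2 (coasting upward): v₀ = 138 m/s, a = -9.81 m/s².
v = v₀ + at → t = (0 − 138) / -9.81 = 14.0 s
v² = v₀² + 2aΔx → Δx = (0² − 138²)/(2·-9.81) = 964 m
Maximum height = 378 + 964 = 1340 m

1341.75 m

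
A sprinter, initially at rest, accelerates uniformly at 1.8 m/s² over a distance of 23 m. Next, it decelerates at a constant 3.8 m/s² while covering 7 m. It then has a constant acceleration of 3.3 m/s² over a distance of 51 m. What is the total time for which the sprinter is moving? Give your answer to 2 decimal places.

10.17 s

Phase 1 (accelerating): v₀ = 0 m/s, a = 1.8 m/s².
v² = v₀² + 2aΔx = 0² + 2·1.8·23 = 82.8 → v = 9.10 m/s
t = (v − v₀)/a = (9.10 − 0)/1.8 = 5.06 s

Phase 2 (decelerating): v₀ = 9.10 m/s, a = -3.8 m/s².
v² = v₀² + 2aΔx = 9.10² + 2·-3.8·7 = 29.6 → v = 5.44 m/s
t = (v − v₀)/a = (5.44 − 9.10)/-3.8 = 0.963 s

Phase 3 (accelerating): v₀ = 5.44 m/s, a = 3.3 m/s².
v² = v₀² + 2aΔx = 5.44² + 2·3.3·51 = 366 → v = 19.1 m/s
t = (v − v₀)/a = (19.1 − 5.44)/3.3 = 4.15 s
Total time = 5.06 + 0.963 + 4.15 = 10.2 s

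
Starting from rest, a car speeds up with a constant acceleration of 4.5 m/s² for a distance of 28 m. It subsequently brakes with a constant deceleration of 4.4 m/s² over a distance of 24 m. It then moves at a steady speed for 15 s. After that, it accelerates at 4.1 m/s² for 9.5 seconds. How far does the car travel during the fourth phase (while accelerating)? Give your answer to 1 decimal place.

Phase 1 (accelerating): v₀ = 0 m/s, a = 4.5 m/s².
v² = v₀² + 2aΔx = 0² + 2·4.5·28 = 252 → v = 15.9 m/s
t = (v − v₀)/a = (15.9 − 0)/4.5 = 3.53 s

Phase 2 (decelerating): v₀ = 15.9 m/s, a = -4.4 m/s².
v² = v₀² + 2aΔx = 15.9² + 2·-4.4·24 = 40.8 → v = 6.39 m/s
t = (v − v₀)/a = (6.39 − 15.9)/-4.4 = 2.16 s

Phase 3 (constant speed): v₀ = 6.39 m/s, a = 0 m/s².
v = v₀ + at = 6.39 + (0)(15) = 6.39 m/s
Δx = v₀t + ½at² = 6.39·15 + 0.5·0·15² = 95.8 m

Phase 4 (accelerating): v₀ = 6.39 m/s, a = 4.1 m/s².
v = v₀ + at = 6.39 + (4.1)(9.5) = 45.3 m/s
Δx = v₀t + ½at² = 6.39·9.5 + 0.5·4.1·9.5² = 246 m
Distance in phase 4 = 246 m

245.7 m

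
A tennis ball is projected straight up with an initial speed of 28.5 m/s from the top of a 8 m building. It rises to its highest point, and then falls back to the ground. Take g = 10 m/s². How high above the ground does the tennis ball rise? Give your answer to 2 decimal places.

48.61 m

Phase 1 (rising): v₀ = 28.5 m/s, a = -10 m/s².
v = v₀ + at → t = (0 − 28.5) / -10 = 2.85 s
v² = v₀² + 2aΔx → Δx = (0² − 28.5²)/(2·-10) = 40.6 m
Maximum height = 8 + 40.6 = 48.6 m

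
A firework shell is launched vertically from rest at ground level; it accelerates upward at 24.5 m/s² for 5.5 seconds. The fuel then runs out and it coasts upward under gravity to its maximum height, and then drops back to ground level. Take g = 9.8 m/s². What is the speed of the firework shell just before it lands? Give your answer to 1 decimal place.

159.4 m/s

Phase 1 (powered ascent): v₀ = 0 m/s, a = 24.5 m/s².
v = v₀ + at = 0 + (24.5)(5.5) = 135 m/s
Δx = v₀t + ½at² = 0·5.5 + 0.5·24.5·5.5² = 371 m

Phase 2 (coasting upward): v₀ = 135 m/s, a = -9.8 m/s².
v = v₀ + at → t = (0 − 135) / -9.8 = 13.7 s
v² = v₀² + 2aΔx → Δx = (0² − 135²)/(2·-9.8) = 926 m

Phase 3 (free fall): v₀ = 0 m/s, a = -9.8 m/s².
Falls 1300 m from rest: t = √(2·1300/9.8) = 16.3 s; v = g·t = 159 m/s.
Impact speed = 159 m/s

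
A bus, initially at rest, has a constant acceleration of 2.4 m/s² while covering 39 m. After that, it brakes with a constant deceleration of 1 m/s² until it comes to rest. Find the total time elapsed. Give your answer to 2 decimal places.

19.38 s

Phase 1 (accelerating): v₀ = 0 m/s, a = 2.4 m/s².
v² = v₀² + 2aΔx = 0² + 2·2.4·39 = 187 → v = 13.7 m/s
t = (v − v₀)/a = (13.7 − 0)/2.4 = 5.70 s

Phase 2 (decelerating): v₀ = 13.7 m/s, a = -1 m/s².
v = v₀ + at → t = (0 − 13.7) / -1 = 13.7 s
v² = v₀² + 2aΔx → Δx = (0² − 13.7²)/(2·-1) = 93.6 m
Total time = 5.70 + 13.7 = 19.4 s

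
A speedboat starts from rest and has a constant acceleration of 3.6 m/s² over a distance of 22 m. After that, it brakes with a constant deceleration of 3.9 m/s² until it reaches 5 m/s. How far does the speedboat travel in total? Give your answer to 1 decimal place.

39.1 m

Phase 1 (accelerating): v₀ = 0 m/s, a = 3.6 m/s².
v² = v₀² + 2aΔx = 0² + 2·3.6·22 = 158 → v = 12.6 m/s
t = (v − v₀)/a = (12.6 − 0)/3.6 = 3.50 s

Phase 2 (decelerating): v₀ = 12.6 m/s, a = -3.9 m/s².
v = v₀ + at → t = (5 − 12.6) / -3.9 = 1.95 s
v² = v₀² + 2aΔx → Δx = (5² − 12.6²)/(2·-3.9) = 17.1 m
Total distance = 22.0 + 17.1 = 39.1 m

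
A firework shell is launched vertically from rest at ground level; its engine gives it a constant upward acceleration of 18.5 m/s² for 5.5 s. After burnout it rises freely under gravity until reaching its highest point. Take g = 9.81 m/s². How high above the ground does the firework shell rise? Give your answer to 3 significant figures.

807 m

Phase 1 (powered ascent): v₀ = 0 m/s, a = 18.5 m/s².
v = v₀ + at = 0 + (18.5)(5.5) = 102 m/s
Δx = v₀t + ½at² = 0·5.5 + 0.5·18.5·5.5² = 280 m

Phase 2 (coasting upward): v₀ = 102 m/s, a = -9.81 m/s².
v = v₀ + at → t = (0 − 102) / -9.81 = 10.4 s
v² = v₀² + 2aΔx → Δx = (0² − 102²)/(2·-9.81) = 528 m
Maximum height = 280 + 528 = 807 m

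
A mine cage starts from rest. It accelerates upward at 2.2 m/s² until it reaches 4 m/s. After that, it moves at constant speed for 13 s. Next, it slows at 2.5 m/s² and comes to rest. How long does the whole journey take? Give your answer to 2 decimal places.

16.42 s

Phase 1 (accelerating): v₀ = 0 m/s, a = 2.2 m/s².
v = v₀ + at → t = (4 − 0) / 2.2 = 1.82 s
v² = v₀² + 2aΔx → Δx = (4² − 0²)/(2·2.2) = 3.64 m

Phase 2 (constant speed): v₀ = 4.00 m/s, a = 0 m/s².
v = v₀ + at = 4.00 + (0)(13) = 4.00 m/s
Δx = v₀t + ½at² = 4.00·13 + 0.5·0·13² = 52.0 m

Phase 3 (decelerating): v₀ = 4.00 m/s, a = -2.5 m/s².
v = v₀ + at → t = (0 − 4.00) / -2.5 = 1.60 s
v² = v₀² + 2aΔx → Δx = (0² − 4.00²)/(2·-2.5) = 3.20 m
Total time = 1.82 + 13.0 + 1.60 = 16.4 s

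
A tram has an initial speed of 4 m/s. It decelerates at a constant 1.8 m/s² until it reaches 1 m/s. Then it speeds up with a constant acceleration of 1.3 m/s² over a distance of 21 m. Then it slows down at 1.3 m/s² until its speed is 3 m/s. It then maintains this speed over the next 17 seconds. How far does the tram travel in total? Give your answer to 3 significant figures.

94.1 m

Phase 1 (decelerating): v₀ = 4.00 m/s, a = -1.8 m/s².
v = v₀ + at → t = (1 − 4.00) / -1.8 = 1.67 s
v² = v₀² + 2aΔx → Δx = (1² − 4.00²)/(2·-1.8) = 4.17 m

Phase 2 (accelerating): v₀ = 1.00 m/s, a = 1.3 m/s².
v² = v₀² + 2aΔx = 1.00² + 2·1.3·21 = 55.6 → v = 7.46 m/s
t = (v − v₀)/a = (7.46 − 1.00)/1.3 = 4.97 s

Phase 3 (decelerating): v₀ = 7.46 m/s, a = -1.3 m/s².
v = v₀ + at → t = (3 − 7.46) / -1.3 = 3.43 s
v² = v₀² + 2aΔx → Δx = (3² − 7.46²)/(2·-1.3) = 17.9 m

Phase 4 (constant speed): v₀ = 3.00 m/s, a = 0 m/s².
v = v₀ + at = 3.00 + (0)(17) = 3.00 m/s
Δx = v₀t + ½at² = 3.00·17 + 0.5·0·17² = 51.0 m
Total distance = 4.17 + 21.0 + 17.9 + 51.0 = 94.1 m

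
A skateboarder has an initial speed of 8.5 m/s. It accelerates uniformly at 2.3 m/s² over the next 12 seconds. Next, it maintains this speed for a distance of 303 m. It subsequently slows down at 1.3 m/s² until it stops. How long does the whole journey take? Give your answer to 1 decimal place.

48.2 s

Phase 1 (accelerating): v₀ = 8.50 m/s, a = 2.3 m/s².
v = v₀ + at = 8.50 + (2.3)(12) = 36.1 m/s
Δx = v₀t + ½at² = 8.50·12 + 0.5·2.3·12² = 268 m

Phase 2 (constant speed): v₀ = 36.1 m/s, a = 0 m/s².
Constant speed: t = d/v = 303/36.1 = 8.39 s

Phase 3 (decelerating): v₀ = 36.1 m/s, a = -1.3 m/s².
v = v₀ + at → t = (0 − 36.1) / -1.3 = 27.8 s
v² = v₀² + 2aΔx → Δx = (0² − 36.1²)/(2·-1.3) = 501 m
Total time = 12.0 + 8.39 + 27.8 = 48.2 s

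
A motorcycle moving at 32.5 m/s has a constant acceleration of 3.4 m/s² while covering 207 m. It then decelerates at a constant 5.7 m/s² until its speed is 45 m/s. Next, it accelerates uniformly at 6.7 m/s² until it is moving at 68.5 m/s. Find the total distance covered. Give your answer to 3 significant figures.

Phase 1 (accelerating): v₀ = 32.5 m/s, a = 3.4 m/s².
v² = v₀² + 2aΔx = 32.5² + 2·3.4·207 = 2460 → v = 49.6 m/s
t = (v − v₀)/a = (49.6 − 32.5)/3.4 = 5.04 s

Phase 2 (decelerating): v₀ = 49.6 m/s, a = -5.7 m/s².
v = v₀ + at → t = (45 − 49.6) / -5.7 = 0.814 s
v² = v₀² + 2aΔx → Δx = (45² − 49.6²)/(2·-5.7) = 38.5 m

Phase 3 (accelerating): v₀ = 45.0 m/s, a = 6.7 m/s².
v = v₀ + at → t = (68.5 − 45.0) / 6.7 = 3.51 s
v² = v₀² + 2aΔx → Δx = (68.5² − 45.0²)/(2·6.7) = 199 m
Total distance = 207 + 38.5 + 199 = 445 m

445 m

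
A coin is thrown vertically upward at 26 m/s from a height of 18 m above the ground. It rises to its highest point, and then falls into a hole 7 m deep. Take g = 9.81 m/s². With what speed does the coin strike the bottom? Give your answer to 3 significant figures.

34.2 m/s

Phase 1 (rising): v₀ = 26.0 m/s, a = -9.81 m/s².
v = v₀ + at → t = (0 − 26.0) / -9.81 = 2.65 s
v² = v₀² + 2aΔx → Δx = (0² − 26.0²)/(2·-9.81) = 34.5 m

Phase 2 (falling): v₀ = 0 m/s, a = -9.81 m/s².
Falls 59.5 m from rest: t = √(2·59.5/9.81) = 3.48 s; v = g·t = 34.2 m/s.
Final speed = 34.2 m/s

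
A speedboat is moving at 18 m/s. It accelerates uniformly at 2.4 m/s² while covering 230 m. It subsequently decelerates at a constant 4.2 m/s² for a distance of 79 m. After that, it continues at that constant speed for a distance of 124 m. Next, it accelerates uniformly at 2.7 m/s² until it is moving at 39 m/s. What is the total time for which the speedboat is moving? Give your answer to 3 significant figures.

19.3 s

Phase 1 (accelerating): v₀ = 18.0 m/s, a = 2.4 m/s².
v² = v₀² + 2aΔx = 18.0² + 2·2.4·230 = 1430 → v = 37.8 m/s
t = (v − v₀)/a = (37.8 − 18.0)/2.4 = 8.25 s

Phase 2 (decelerating): v₀ = 37.8 m/s, a = -4.2 m/s².
v² = v₀² + 2aΔx = 37.8² + 2·-4.2·79 = 764 → v = 27.6 m/s
t = (v − v₀)/a = (27.6 − 37.8)/-4.2 = 2.41 s

Phase 3 (constant speed): v₀ = 27.6 m/s, a = 0 m/s².
Constant speed: t = d/v = 124/27.6 = 4.48 s

Phase 4 (accelerating): v₀ = 27.6 m/s, a = 2.7 m/s².
v = v₀ + at → t = (39 − 27.6) / 2.7 = 4.20 s
v² = v₀² + 2aΔx → Δx = (39² − 27.6²)/(2·2.7) = 140 m
Total time = 8.25 + 2.41 + 4.48 + 4.20 = 19.3 s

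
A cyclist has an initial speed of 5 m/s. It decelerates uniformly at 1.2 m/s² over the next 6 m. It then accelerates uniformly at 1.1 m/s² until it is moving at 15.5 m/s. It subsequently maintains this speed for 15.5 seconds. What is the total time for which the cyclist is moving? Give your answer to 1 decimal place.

28.1 s

Phase 1 (decelerating): v₀ = 5.00 m/s, a = -1.2 m/s².
v² = v₀² + 2aΔx = 5.00² + 2·-1.2·6 = 10.6 → v = 3.26 m/s
t = (v − v₀)/a = (3.26 − 5.00)/-1.2 = 1.45 s

Phase 2 (accelerating): v₀ = 3.26 m/s, a = 1.1 m/s².
v = v₀ + at → t = (15.5 − 3.26) / 1.1 = 11.1 s
v² = v₀² + 2aΔx → Δx = (15.5² − 3.26²)/(2·1.1) = 104 m

Phase 3 (constant speed): v₀ = 15.5 m/s, a = 0 m/s².
v = v₀ + at = 15.5 + (0)(15.5) = 15.5 m/s
Δx = v₀t + ½at² = 15.5·15.5 + 0.5·0·15.5² = 240 m
Total time = 1.45 + 11.1 + 15.5 = 28.1 s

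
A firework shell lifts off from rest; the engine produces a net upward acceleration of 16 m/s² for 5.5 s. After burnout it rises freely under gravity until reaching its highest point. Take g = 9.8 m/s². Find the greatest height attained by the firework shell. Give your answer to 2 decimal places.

637.10 m

Phase 1 (powered ascent): v₀ = 0 m/s, a = 16 m/s².
v = v₀ + at = 0 + (16)(5.5) = 88.0 m/s
Δx = v₀t + ½at² = 0·5.5 + 0.5·16·5.5² = 242 m

Phase 2 (coasting upward): v₀ = 88.0 m/s, a = -9.8 m/s².
v = v₀ + at → t = (0 − 88.0) / -9.8 = 8.98 s
v² = v₀² + 2aΔx → Δx = (0² − 88.0²)/(2·-9.8) = 395 m
Maximum height = 242 + 395 = 637 m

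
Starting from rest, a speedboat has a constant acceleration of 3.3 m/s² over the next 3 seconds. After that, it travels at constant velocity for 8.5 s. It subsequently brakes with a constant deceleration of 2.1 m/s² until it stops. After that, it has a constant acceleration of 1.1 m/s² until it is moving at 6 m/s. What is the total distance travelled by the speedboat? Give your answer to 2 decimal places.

138.70 m

Phase 1 (accelerating): v₀ = 0 m/s, a = 3.3 m/s².
v = v₀ + at = 0 + (3.3)(3) = 9.90 m/s
Δx = v₀t + ½at² = 0·3 + 0.5·3.3·3² = 14.8 m

Phase 2 (constant speed): v₀ = 9.90 m/s, a = 0 m/s².
v = v₀ + at = 9.90 + (0)(8.5) = 9.90 m/s
Δx = v₀t + ½at² = 9.90·8.5 + 0.5·0·8.5² = 84.1 m

Phase 3 (decelerating): v₀ = 9.90 m/s, a = -2.1 m/s².
v = v₀ + at → t = (0 − 9.90) / -2.1 = 4.71 s
v² = v₀² + 2aΔx → Δx = (0² − 9.90²)/(2·-2.1) = 23.3 m

Phase 4 (accelerating): v₀ = 0 m/s, a = 1.1 m/s².
v = v₀ + at → t = (6 − 0) / 1.1 = 5.45 s
v² = v₀² + 2aΔx → Δx = (6² − 0²)/(2·1.1) = 16.4 m
Total distance = 14.8 + 84.1 + 23.3 + 16.4 = 139 m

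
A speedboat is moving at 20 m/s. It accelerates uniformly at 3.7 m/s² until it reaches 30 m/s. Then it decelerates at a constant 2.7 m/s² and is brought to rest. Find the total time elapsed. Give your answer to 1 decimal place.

13.8 s

Phase 1 (accelerating): v₀ = 20.0 m/s, a = 3.7 m/s².
v = v₀ + at → t = (30 − 20.0) / 3.7 = 2.70 s
v² = v₀² + 2aΔx → Δx = (30² − 20.0²)/(2·3.7) = 67.6 m

Phase 2 (decelerating): v₀ = 30.0 m/s, a = -2.7 m/s².
v = v₀ + at → t = (0 − 30.0) / -2.7 = 11.1 s
v² = v₀² + 2aΔx → Δx = (0² − 30.0²)/(2·-2.7) = 167 m
Total time = 2.70 + 11.1 = 13.8 s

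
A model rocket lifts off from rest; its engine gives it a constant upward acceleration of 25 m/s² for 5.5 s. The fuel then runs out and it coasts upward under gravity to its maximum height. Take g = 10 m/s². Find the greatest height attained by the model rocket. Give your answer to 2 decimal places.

Phase 1 (powered ascent): v₀ = 0 m/s, a = 25 m/s².
v = v₀ + at = 0 + (25)(5.5) = 138 m/s
Δx = v₀t + ½at² = 0·5.5 + 0.5·25·5.5² = 378 m

Phase 2 (coasting upward): v₀ = 138 m/s, a = -10 m/s².
v = v₀ + at → t = (0 − 138) / -10 = 13.8 s
v² = v₀² + 2aΔx → Δx = (0² − 138²)/(2·-10) = 945 m
Maximum height = 378 + 945 = 1320 m

1323.44 m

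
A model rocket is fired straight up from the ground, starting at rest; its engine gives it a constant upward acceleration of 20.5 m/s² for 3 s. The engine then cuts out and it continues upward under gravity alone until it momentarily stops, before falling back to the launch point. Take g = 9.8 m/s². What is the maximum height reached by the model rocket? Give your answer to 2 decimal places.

285.22 m

Phase 1 (powered ascent): v₀ = 0 m/s, a = 20.5 m/s².
v = v₀ + at = 0 + (20.5)(3) = 61.5 m/s
Δx = v₀t + ½at² = 0·3 + 0.5·20.5·3² = 92.2 m

Phase 2 (coasting upward): v₀ = 61.5 m/s, a = -9.8 m/s².
v = v₀ + at → t = (0 − 61.5) / -9.8 = 6.28 s
v² = v₀² + 2aΔx → Δx = (0² − 61.5²)/(2·-9.8) = 193 m
Maximum height = 92.2 + 193 = 285 m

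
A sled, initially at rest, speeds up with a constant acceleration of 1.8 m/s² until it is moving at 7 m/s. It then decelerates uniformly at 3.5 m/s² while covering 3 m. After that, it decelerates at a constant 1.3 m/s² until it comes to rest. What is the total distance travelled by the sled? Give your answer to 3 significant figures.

27.4 m

Phase 1 (accelerating): v₀ = 0 m/s, a = 1.8 m/s².
v = v₀ + at → t = (7 − 0) / 1.8 = 3.89 s
v² = v₀² + 2aΔx → Δx = (7² − 0²)/(2·1.8) = 13.6 m

Phase 2 (decelerating): v₀ = 7.00 m/s, a = -3.5 m/s².
v² = v₀² + 2aΔx = 7.00² + 2·-3.5·3 = 28.0 → v = 5.29 m/s
t = (v − v₀)/a = (5.29 − 7.00)/-3.5 = 0.488 s

Phase 3 (decelerating): v₀ = 5.29 m/s, a = -1.3 m/s².
v = v₀ + at → t = (0 − 5.29) / -1.3 = 4.07 s
v² = v₀² + 2aΔx → Δx = (0² − 5.29²)/(2·-1.3) = 10.8 m
Total distance = 13.6 + 3.00 + 10.8 = 27.4 m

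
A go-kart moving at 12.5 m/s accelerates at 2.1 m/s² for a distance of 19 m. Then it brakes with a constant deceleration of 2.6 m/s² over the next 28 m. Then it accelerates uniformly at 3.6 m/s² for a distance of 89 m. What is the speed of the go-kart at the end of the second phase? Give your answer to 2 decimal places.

Phase 1 (accelerating): v₀ = 12.5 m/s, a = 2.1 m/s².
v² = v₀² + 2aΔx = 12.5² + 2·2.1·19 = 236 → v = 15.4 m/s
t = (v − v₀)/a = (15.4 − 12.5)/2.1 = 1.36 s

Phase 2 (decelerating): v₀ = 15.4 m/s, a = -2.6 m/s².
v² = v₀² + 2aΔx = 15.4² + 2·-2.6·28 = 90.5 → v = 9.51 m/s
t = (v − v₀)/a = (9.51 − 15.4)/-2.6 = 2.25 s
Speed at end of phase 2 = 9.51 m/s

9.51 m/s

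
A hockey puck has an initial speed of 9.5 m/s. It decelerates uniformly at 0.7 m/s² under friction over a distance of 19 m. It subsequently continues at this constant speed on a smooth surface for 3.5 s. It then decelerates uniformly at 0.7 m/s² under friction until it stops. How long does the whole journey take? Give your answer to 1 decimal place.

17.1 s

Phase 1 (decelerating): v₀ = 9.50 m/s, a = -0.7 m/s².
v² = v₀² + 2aΔx = 9.50² + 2·-0.7·19 = 63.7 → v = 7.98 m/s
t = (v − v₀)/a = (7.98 − 9.50)/-0.7 = 2.17 s

Phase 2 (constant speed): v₀ = 7.98 m/s, a = 0 m/s².
v = v₀ + at = 7.98 + (0)(3.5) = 7.98 m/s
Δx = v₀t + ½at² = 7.98·3.5 + 0.5·0·3.5² = 27.9 m

Phase 3 (decelerating): v₀ = 7.98 m/s, a = -0.7 m/s².
v = v₀ + at → t = (0 − 7.98) / -0.7 = 11.4 s
v² = v₀² + 2aΔx → Δx = (0² − 7.98²)/(2·-0.7) = 45.5 m
Total time = 2.17 + 3.50 + 11.4 = 17.1 s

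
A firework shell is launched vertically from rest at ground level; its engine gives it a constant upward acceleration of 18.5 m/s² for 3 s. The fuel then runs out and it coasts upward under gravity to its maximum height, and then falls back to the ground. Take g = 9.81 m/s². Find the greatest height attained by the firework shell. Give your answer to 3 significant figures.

Phase 1 (powered ascent): v₀ = 0 m/s, a = 18.5 m/s².
v = v₀ + at = 0 + (18.5)(3) = 55.5 m/s
Δx = v₀t + ½at² = 0·3 + 0.5·18.5·3² = 83.2 m

Phase 2 (coasting upward): v₀ = 55.5 m/s, a = -9.81 m/s².
v = v₀ + at → t = (0 − 55.5) / -9.81 = 5.66 s
v² = v₀² + 2aΔx → Δx = (0² − 55.5²)/(2·-9.81) = 157 m
Maximum height = 83.2 + 157 = 240 m

240 m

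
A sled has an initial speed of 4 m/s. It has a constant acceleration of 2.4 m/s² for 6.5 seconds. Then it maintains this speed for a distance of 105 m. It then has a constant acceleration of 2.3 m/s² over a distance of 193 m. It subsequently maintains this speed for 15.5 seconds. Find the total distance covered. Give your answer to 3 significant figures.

Phase 1 (accelerating): v₀ = 4.00 m/s, a = 2.4 m/s².
v = v₀ + at = 4.00 + (2.4)(6.5) = 19.6 m/s
Δx = v₀t + ½at² = 4.00·6.5 + 0.5·2.4·6.5² = 76.7 m

Phase 2 (constant speed): v₀ = 19.6 m/s, a = 0 m/s².
Constant speed: t = d/v = 105/19.6 = 5.36 s

Phase 3 (accelerating): v₀ = 19.6 m/s, a = 2.3 m/s².
v² = v₀² + 2aΔx = 19.6² + 2·2.3·193 = 1270 → v = 35.7 m/s
t = (v − v₀)/a = (35.7 − 19.6)/2.3 = 6.98 s

Phase 4 (constant speed): v₀ = 35.7 m/s, a = 0 m/s².
v = v₀ + at = 35.7 + (0)(15.5) = 35.7 m/s
Δx = v₀t + ½at² = 35.7·15.5 + 0.5·0·15.5² = 553 m
Total distance = 76.7 + 105 + 193 + 553 = 928 m

928 m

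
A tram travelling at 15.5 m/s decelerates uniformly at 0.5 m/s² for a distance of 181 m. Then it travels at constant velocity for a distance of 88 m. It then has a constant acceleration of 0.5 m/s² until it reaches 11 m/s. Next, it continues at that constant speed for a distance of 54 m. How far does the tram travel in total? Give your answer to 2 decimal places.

384.75 m

Phase 1 (decelerating): v₀ = 15.5 m/s, a = -0.5 m/s².
v² = v₀² + 2aΔx = 15.5² + 2·-0.5·181 = 59.2 → v = 7.70 m/s
t = (v − v₀)/a = (7.70 − 15.5)/-0.5 = 15.6 s

Phase 2 (constant speed): v₀ = 7.70 m/s, a = 0 m/s².
Constant speed: t = d/v = 88/7.70 = 11.4 s

Phase 3 (accelerating): v₀ = 7.70 m/s, a = 0.5 m/s².
v = v₀ + at → t = (11 − 7.70) / 0.5 = 6.61 s
v² = v₀² + 2aΔx → Δx = (11² − 7.70²)/(2·0.5) = 61.8 m

Phase 4 (constant speed): v₀ = 11.0 m/s, a = 0 m/s².
Constant speed: t = d/v = 54/11.0 = 4.91 s
Total distance = 181 + 88.0 + 61.8 + 54.0 = 385 m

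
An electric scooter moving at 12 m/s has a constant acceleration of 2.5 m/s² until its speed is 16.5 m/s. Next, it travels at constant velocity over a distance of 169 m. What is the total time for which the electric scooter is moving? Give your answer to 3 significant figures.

Phase 1 (accelerating): v₀ = 12.0 m/s, a = 2.5 m/s².
v = v₀ + at → t = (16.5 − 12.0) / 2.5 = 1.80 s
v² = v₀² + 2aΔx → Δx = (16.5² − 12.0²)/(2·2.5) = 25.6 m

Phase 2 (constant speed): v₀ = 16.5 m/s, a = 0 m/s².
Constant speed: t = d/v = 169/16.5 = 10.2 s
Total time = 1.80 + 10.2 = 12.0 s

12.0 s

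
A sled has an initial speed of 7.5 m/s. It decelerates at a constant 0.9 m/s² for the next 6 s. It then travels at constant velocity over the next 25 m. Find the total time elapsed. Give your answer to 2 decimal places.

Phase 1 (decelerating): v₀ = 7.50 m/s, a = -0.9 m/s².
v = v₀ + at = 7.50 + (-0.9)(6) = 2.10 m/s
Δx = v₀t + ½at² = 7.50·6 + 0.5·-0.9·6² = 28.8 m

Phase 2 (constant speed): v₀ = 2.10 m/s, a = 0 m/s².
Constant speed: t = d/v = 25/2.10 = 11.9 s
Total time = 6.00 + 11.9 = 17.9 s

17.90 s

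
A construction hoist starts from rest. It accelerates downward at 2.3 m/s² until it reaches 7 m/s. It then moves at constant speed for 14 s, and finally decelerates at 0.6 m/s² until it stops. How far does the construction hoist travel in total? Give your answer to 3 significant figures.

Phase 1 (accelerating): v₀ = 0 m/s, a = 2.3 m/s².
v = v₀ + at → t = (7 − 0) / 2.3 = 3.04 s
v² = v₀² + 2aΔx → Δx = (7² − 0²)/(2·2.3) = 10.7 m

Phase 2 (constant speed): v₀ = 7.00 m/s, a = 0 m/s².
v = v₀ + at = 7.00 + (0)(14) = 7.00 m/s
Δx = v₀t + ½at² = 7.00·14 + 0.5·0·14² = 98.0 m

Phase 3 (decelerating): v₀ = 7.00 m/s, a = -0.6 m/s².
v = v₀ + at → t = (0 − 7.00) / -0.6 = 11.7 s
v² = v₀² + 2aΔx → Δx = (0² − 7.00²)/(2·-0.6) = 40.8 m
Total distance = 10.7 + 98.0 + 40.8 = 149 m

149 m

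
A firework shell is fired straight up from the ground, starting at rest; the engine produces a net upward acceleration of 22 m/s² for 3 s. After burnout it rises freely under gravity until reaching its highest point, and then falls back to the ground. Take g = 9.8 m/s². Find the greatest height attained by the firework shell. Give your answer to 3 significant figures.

Phase 1 (powered ascent): v₀ = 0 m/s, a = 22 m/s².
v = v₀ + at = 0 + (22)(3) = 66.0 m/s
Δx = v₀t + ½at² = 0·3 + 0.5·22·3² = 99.0 m

Phase 2 (coasting upward): v₀ = 66.0 m/s, a = -9.8 m/s².
v = v₀ + at → t = (0 − 66.0) / -9.8 = 6.73 s
v² = v₀² + 2aΔx → Δx = (0² − 66.0²)/(2·-9.8) = 222 m
Maximum height = 99.0 + 222 = 321 m

321 m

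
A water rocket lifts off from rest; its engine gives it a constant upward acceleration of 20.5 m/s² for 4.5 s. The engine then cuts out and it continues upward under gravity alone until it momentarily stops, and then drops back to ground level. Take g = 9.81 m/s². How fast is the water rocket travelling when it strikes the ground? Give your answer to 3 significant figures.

112 m/s

Phase 1 (powered ascent): v₀ = 0 m/s, a = 20.5 m/s².
v = v₀ + at = 0 + (20.5)(4.5) = 92.2 m/s
Δx = v₀t + ½at² = 0·4.5 + 0.5·20.5·4.5² = 208 m

Phase 2 (coasting upward): v₀ = 92.2 m/s, a = -9.81 m/s².
v = v₀ + at → t = (0 − 92.2) / -9.81 = 9.40 s
v² = v₀² + 2aΔx → Δx = (0² − 92.2²)/(2·-9.81) = 434 m

Phase 3 (free fall): v₀ = 0 m/s, a = -9.81 m/s².
Falls 641 m from rest: t = √(2·641/9.81) = 11.4 s; v = g·t = 112 m/s.
Impact speed = 112 m/s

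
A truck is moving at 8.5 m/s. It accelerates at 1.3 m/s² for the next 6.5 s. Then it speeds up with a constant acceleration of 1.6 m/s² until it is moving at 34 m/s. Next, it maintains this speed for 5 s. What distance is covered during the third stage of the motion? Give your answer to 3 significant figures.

Phase 1 (accelerating): v₀ = 8.50 m/s, a = 1.3 m/s².
v = v₀ + at = 8.50 + (1.3)(6.5) = 17.0 m/s
Δx = v₀t + ½at² = 8.50·6.5 + 0.5·1.3·6.5² = 82.7 m

Phase 2 (accelerating): v₀ = 17.0 m/s, a = 1.6 m/s².
v = v₀ + at → t = (34 − 17.0) / 1.6 = 10.7 s
v² = v₀² + 2aΔx → Δx = (34² − 17.0²)/(2·1.6) = 271 m

Phase 3 (constant speed): v₀ = 34.0 m/s, a = 0 m/s².
v = v₀ + at = 34.0 + (0)(5) = 34.0 m/s
Δx = v₀t + ½at² = 34.0·5 + 0.5·0·5² = 170 m
Distance in phase 3 = 170 m

170 m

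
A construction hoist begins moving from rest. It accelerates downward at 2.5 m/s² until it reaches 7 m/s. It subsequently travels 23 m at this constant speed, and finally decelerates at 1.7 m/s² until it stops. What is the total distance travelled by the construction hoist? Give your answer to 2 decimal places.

47.21 m

Phase 1 (accelerating): v₀ = 0 m/s, a = 2.5 m/s².
v = v₀ + at → t = (7 − 0) / 2.5 = 2.80 s
v² = v₀² + 2aΔx → Δx = (7² − 0²)/(2·2.5) = 9.80 m

Phase 2 (constant speed): v₀ = 7.00 m/s, a = 0 m/s².
Constant speed: t = d/v = 23/7.00 = 3.29 s

Phase 3 (decelerating): v₀ = 7.00 m/s, a = -1.7 m/s².
v = v₀ + at → t = (0 − 7.00) / -1.7 = 4.12 s
v² = v₀² + 2aΔx → Δx = (0² − 7.00²)/(2·-1.7) = 14.4 m
Total distance = 9.80 + 23.0 + 14.4 = 47.2 m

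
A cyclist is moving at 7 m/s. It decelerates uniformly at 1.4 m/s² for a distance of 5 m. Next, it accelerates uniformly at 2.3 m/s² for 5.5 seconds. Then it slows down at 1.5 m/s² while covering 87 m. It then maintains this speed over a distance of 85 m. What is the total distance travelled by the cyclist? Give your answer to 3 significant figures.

Phase 1 (decelerating): v₀ = 7.00 m/s, a = -1.4 m/s².
v² = v₀² + 2aΔx = 7.00² + 2·-1.4·5 = 35.0 → v = 5.92 m/s
t = (v − v₀)/a = (5.92 − 7.00)/-1.4 = 0.774 s

Phase 2 (accelerating): v₀ = 5.92 m/s, a = 2.3 m/s².
v = v₀ + at = 5.92 + (2.3)(5.5) = 18.6 m/s
Δx = v₀t + ½at² = 5.92·5.5 + 0.5·2.3·5.5² = 67.3 m

Phase 3 (decelerating): v₀ = 18.6 m/s, a = -1.5 m/s².
v² = v₀² + 2aΔx = 18.6² + 2·-1.5·87 = 83.7 → v = 9.15 m/s
t = (v − v₀)/a = (9.15 − 18.6)/-1.5 = 6.28 s

Phase 4 (constant speed): v₀ = 9.15 m/s, a = 0 m/s².
Constant speed: t = d/v = 85/9.15 = 9.29 s
Total distance = 5.00 + 67.3 + 87.0 + 85.0 = 244 m

244 m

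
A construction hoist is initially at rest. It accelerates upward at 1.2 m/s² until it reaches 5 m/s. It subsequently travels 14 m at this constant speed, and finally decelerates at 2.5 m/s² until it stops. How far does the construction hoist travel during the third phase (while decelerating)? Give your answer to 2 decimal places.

Phase 1 (accelerating): v₀ = 0 m/s, a = 1.2 m/s².
v = v₀ + at → t = (5 − 0) / 1.2 = 4.17 s
v² = v₀² + 2aΔx → Δx = (5² − 0²)/(2·1.2) = 10.4 m

Phase 2 (constant speed): v₀ = 5.00 m/s, a = 0 m/s².
Constant speed: t = d/v = 14/5.00 = 2.80 s

Phase 3 (decelerating): v₀ = 5.00 m/s, a = -2.5 m/s².
v = v₀ + at → t = (0 − 5.00) / -2.5 = 2.00 s
v² = v₀² + 2aΔx → Δx = (0² − 5.00²)/(2·-2.5) = 5.00 m
Distance in phase 3 = 5.00 m

5.00 m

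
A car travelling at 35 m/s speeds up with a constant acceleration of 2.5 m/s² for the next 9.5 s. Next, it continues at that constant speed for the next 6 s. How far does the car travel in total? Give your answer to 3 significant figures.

Phase 1 (accelerating): v₀ = 35.0 m/s, a = 2.5 m/s².
v = v₀ + at = 35.0 + (2.5)(9.5) = 58.8 m/s
Δx = v₀t + ½at² = 35.0·9.5 + 0.5·2.5·9.5² = 445 m

Phase 2 (constant speed): v₀ = 58.8 m/s, a = 0 m/s².
v = v₀ + at = 58.8 + (0)(6) = 58.8 m/s
Δx = v₀t + ½at² = 58.8·6 + 0.5·0·6² = 352 m
Total distance = 445 + 352 = 798 m

798 m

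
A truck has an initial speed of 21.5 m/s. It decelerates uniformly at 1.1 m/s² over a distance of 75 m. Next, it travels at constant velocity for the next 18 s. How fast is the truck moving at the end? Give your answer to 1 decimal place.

Phase 1 (decelerating): v₀ = 21.5 m/s, a = -1.1 m/s².
v² = v₀² + 2aΔx = 21.5² + 2·-1.1·75 = 297 → v = 17.2 m/s
t = (v − v₀)/a = (17.2 − 21.5)/-1.1 = 3.87 s

Phase 2 (constant speed): v₀ = 17.2 m/s, a = 0 m/s².
v = v₀ + at = 17.2 + (0)(18) = 17.2 m/s
Δx = v₀t + ½at² = 17.2·18 + 0.5·0·18² = 310 m
Final speed = 17.2 m/s

17.2 m/s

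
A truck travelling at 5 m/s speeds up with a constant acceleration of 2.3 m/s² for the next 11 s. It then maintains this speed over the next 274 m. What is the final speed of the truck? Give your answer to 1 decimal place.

30.3 m/s

Phase 1 (accelerating): v₀ = 5.00 m/s, a = 2.3 m/s².
v = v₀ + at = 5.00 + (2.3)(11) = 30.3 m/s
Δx = v₀t + ½at² = 5.00·11 + 0.5·2.3·11² = 194 m

Phase 2 (constant speed): v₀ = 30.3 m/s, a = 0 m/s².
Constant speed: t = d/v = 274/30.3 = 9.04 s
Final speed = 30.3 m/s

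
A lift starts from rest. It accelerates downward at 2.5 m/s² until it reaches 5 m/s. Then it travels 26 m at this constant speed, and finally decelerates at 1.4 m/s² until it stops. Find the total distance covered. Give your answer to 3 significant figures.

39.9 m

Phase 1 (accelerating): v₀ = 0 m/s, a = 2.5 m/s².
v = v₀ + at → t = (5 − 0) / 2.5 = 2.00 s
v² = v₀² + 2aΔx → Δx = (5² − 0²)/(2·2.5) = 5.00 m

Phase 2 (constant speed): v₀ = 5.00 m/s, a = 0 m/s².
Constant speed: t = d/v = 26/5.00 = 5.20 s

Phase 3 (decelerating): v₀ = 5.00 m/s, a = -1.4 m/s².
v = v₀ + at → t = (0 − 5.00) / -1.4 = 3.57 s
v² = v₀² + 2aΔx → Δx = (0² − 5.00²)/(2·-1.4) = 8.93 m
Total distance = 5.00 + 26.0 + 8.93 = 39.9 m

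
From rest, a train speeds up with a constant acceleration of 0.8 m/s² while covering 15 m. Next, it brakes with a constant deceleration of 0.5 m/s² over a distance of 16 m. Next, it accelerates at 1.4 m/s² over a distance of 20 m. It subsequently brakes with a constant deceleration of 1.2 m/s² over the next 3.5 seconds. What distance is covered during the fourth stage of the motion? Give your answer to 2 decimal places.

20.65 m

Phase 1 (accelerating): v₀ = 0 m/s, a = 0.8 m/s².
v² = v₀² + 2aΔx = 0² + 2·0.8·15 = 24.0 → v = 4.90 m/s
t = (v − v₀)/a = (4.90 − 0)/0.8 = 6.12 s

Phase 2 (decelerating): v₀ = 4.90 m/s, a = -0.5 m/s².
v² = v₀² + 2aΔx = 4.90² + 2·-0.5·16 = 8.00 → v = 2.83 m/s
t = (v − v₀)/a = (2.83 − 4.90)/-0.5 = 4.14 s

Phase 3 (accelerating): v₀ = 2.83 m/s, a = 1.4 m/s².
v² = v₀² + 2aΔx = 2.83² + 2·1.4·20 = 64.0 → v = 8.00 m/s
t = (v − v₀)/a = (8.00 − 2.83)/1.4 = 3.69 s

Phase 4 (decelerating): v₀ = 8.00 m/s, a = -1.2 m/s².
v = v₀ + at = 8.00 + (-1.2)(3.5) = 3.80 m/s
Δx = v₀t + ½at² = 8.00·3.5 + 0.5·-1.2·3.5² = 20.6 m
Distance in phase 4 = 20.6 m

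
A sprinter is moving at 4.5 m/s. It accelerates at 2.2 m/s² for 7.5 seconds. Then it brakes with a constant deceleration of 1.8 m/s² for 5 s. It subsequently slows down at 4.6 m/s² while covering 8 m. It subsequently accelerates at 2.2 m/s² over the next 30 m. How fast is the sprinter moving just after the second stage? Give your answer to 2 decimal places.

Phase 1 (accelerating): v₀ = 4.50 m/s, a = 2.2 m/s².
v = v₀ + at = 4.50 + (2.2)(7.5) = 21.0 m/s
Δx = v₀t + ½at² = 4.50·7.5 + 0.5·2.2·7.5² = 95.6 m

Phase 2 (decelerating): v₀ = 21.0 m/s, a = -1.8 m/s².
v = v₀ + at = 21.0 + (-1.8)(5) = 12.0 m/s
Δx = v₀t + ½at² = 21.0·5 + 0.5·-1.8·5² = 82.5 m
Speed at end of phase 2 = 12.0 m/s

12.00 m/s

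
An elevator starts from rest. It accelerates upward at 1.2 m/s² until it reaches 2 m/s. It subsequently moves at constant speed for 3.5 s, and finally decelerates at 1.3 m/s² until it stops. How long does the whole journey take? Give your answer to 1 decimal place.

6.7 s

Phase 1 (accelerating): v₀ = 0 m/s, a = 1.2 m/s².
v = v₀ + at → t = (2 − 0) / 1.2 = 1.67 s
v² = v₀² + 2aΔx → Δx = (2² − 0²)/(2·1.2) = 1.67 m

Phase 2 (constant speed): v₀ = 2.00 m/s, a = 0 m/s².
v = v₀ + at = 2.00 + (0)(3.5) = 2.00 m/s
Δx = v₀t + ½at² = 2.00·3.5 + 0.5·0·3.5² = 7.00 m

Phase 3 (decelerating): v₀ = 2.00 m/s, a = -1.3 m/s².
v = v₀ + at → t = (0 − 2.00) / -1.3 = 1.54 s
v² = v₀² + 2aΔx → Δx = (0² − 2.00²)/(2·-1.3) = 1.54 m
Total time = 1.67 + 3.50 + 1.54 = 6.71 s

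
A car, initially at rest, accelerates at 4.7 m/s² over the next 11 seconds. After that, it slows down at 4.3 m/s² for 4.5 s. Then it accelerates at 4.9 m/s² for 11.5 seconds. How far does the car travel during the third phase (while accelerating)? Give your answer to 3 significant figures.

Phase 1 (accelerating): v₀ = 0 m/s, a = 4.7 m/s².
v = v₀ + at = 0 + (4.7)(11) = 51.7 m/s
Δx = v₀t + ½at² = 0·11 + 0.5·4.7·11² = 284 m

Phase 2 (decelerating): v₀ = 51.7 m/s, a = -4.3 m/s².
v = v₀ + at = 51.7 + (-4.3)(4.5) = 32.4 m/s
Δx = v₀t + ½at² = 51.7·4.5 + 0.5·-4.3·4.5² = 189 m

Phase 3 (accelerating): v₀ = 32.4 m/s, a = 4.9 m/s².
v = v₀ + at = 32.4 + (4.9)(11.5) = 88.7 m/s
Δx = v₀t + ½at² = 32.4·11.5 + 0.5·4.9·11.5² = 696 m
Distance in phase 3 = 696 m

696 m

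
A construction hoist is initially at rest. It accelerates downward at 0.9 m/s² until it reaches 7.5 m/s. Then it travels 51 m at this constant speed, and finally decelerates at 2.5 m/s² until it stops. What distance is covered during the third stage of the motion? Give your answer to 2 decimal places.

11.25 m

Phase 1 (accelerating): v₀ = 0 m/s, a = 0.9 m/s².
v = v₀ + at → t = (7.5 − 0) / 0.9 = 8.33 s
v² = v₀² + 2aΔx → Δx = (7.5² − 0²)/(2·0.9) = 31.2 m

Phase 2 (constant speed): v₀ = 7.50 m/s, a = 0 m/s².
Constant speed: t = d/v = 51/7.50 = 6.80 s

Phase 3 (decelerating): v₀ = 7.50 m/s, a = -2.5 m/s².
v = v₀ + at → t = (0 − 7.50) / -2.5 = 3.00 s
v² = v₀² + 2aΔx → Δx = (0² − 7.50²)/(2·-2.5) = 11.2 m
Distance in phase 3 = 11.2 m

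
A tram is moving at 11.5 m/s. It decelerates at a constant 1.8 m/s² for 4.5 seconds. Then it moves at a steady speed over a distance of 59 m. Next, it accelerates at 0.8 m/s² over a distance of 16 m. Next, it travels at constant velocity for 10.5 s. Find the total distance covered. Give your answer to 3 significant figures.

173 m

Phase 1 (decelerating): v₀ = 11.5 m/s, a = -1.8 m/s².
v = v₀ + at = 11.5 + (-1.8)(4.5) = 3.40 m/s
Δx = v₀t + ½at² = 11.5·4.5 + 0.5·-1.8·4.5² = 33.5 m

Phase 2 (constant speed): v₀ = 3.40 m/s, a = 0 m/s².
Constant speed: t = d/v = 59/3.40 = 17.4 s

Phase 3 (accelerating): v₀ = 3.40 m/s, a = 0.8 m/s².
v² = v₀² + 2aΔx = 3.40² + 2·0.8·16 = 37.2 → v = 6.10 m/s
t = (v − v₀)/a = (6.10 − 3.40)/0.8 = 3.37 s

Phase 4 (constant speed): v₀ = 6.10 m/s, a = 0 m/s².
v = v₀ + at = 6.10 + (0)(10.5) = 6.10 m/s
Δx = v₀t + ½at² = 6.10·10.5 + 0.5·0·10.5² = 64.0 m
Total distance = 33.5 + 59.0 + 16.0 + 64.0 = 173 m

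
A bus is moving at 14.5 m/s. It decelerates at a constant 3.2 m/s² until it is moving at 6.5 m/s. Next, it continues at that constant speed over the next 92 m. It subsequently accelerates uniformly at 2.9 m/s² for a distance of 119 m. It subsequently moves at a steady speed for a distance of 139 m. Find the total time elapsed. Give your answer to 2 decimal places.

28.88 s

Phase 1 (decelerating): v₀ = 14.5 m/s, a = -3.2 m/s².
v = v₀ + at → t = (6.5 − 14.5) / -3.2 = 2.50 s
v² = v₀² + 2aΔx → Δx = (6.5² − 14.5²)/(2·-3.2) = 26.2 m

Phase 2 (constant speed): v₀ = 6.50 m/s, a = 0 m/s².
Constant speed: t = d/v = 92/6.50 = 14.2 s

Phase 3 (accelerating): v₀ = 6.50 m/s, a = 2.9 m/s².
v² = v₀² + 2aΔx = 6.50² + 2·2.9·119 = 732 → v = 27.1 m/s
t = (v − v₀)/a = (27.1 − 6.50)/2.9 = 7.09 s

Phase 4 (constant speed): v₀ = 27.1 m/s, a = 0 m/s².
Constant speed: t = d/v = 139/27.1 = 5.14 s
Total time = 2.50 + 14.2 + 7.09 + 5.14 = 28.9 s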